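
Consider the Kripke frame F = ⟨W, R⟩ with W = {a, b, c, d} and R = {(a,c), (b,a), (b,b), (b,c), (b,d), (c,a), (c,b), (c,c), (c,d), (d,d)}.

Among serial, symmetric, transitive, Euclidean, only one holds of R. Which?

serial

Serial: yes — every world has a successor (e.g. a R c).
Symmetric: no — b R a but not a R b.
Transitive: no — a R c and c R b, but not a R b.
Euclidean: no — b R a and b R d, but not a R d.
Only serial holds.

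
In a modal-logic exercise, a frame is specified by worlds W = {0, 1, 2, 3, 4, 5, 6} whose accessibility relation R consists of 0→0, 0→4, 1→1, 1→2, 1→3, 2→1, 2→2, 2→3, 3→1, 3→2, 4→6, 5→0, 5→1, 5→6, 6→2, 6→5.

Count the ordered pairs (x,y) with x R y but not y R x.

Enumerating: (0,4), (4,6), (5,0), (5,1), (6,2).

5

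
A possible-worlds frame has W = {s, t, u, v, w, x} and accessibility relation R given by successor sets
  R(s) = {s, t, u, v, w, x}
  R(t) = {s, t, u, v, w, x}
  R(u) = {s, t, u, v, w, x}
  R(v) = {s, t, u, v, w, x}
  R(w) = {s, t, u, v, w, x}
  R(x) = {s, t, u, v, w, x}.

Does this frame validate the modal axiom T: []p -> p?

Yes

Axiom T corresponds to the accessibility relation being reflexive.
Reflexive: yes — every world is R-related to itself.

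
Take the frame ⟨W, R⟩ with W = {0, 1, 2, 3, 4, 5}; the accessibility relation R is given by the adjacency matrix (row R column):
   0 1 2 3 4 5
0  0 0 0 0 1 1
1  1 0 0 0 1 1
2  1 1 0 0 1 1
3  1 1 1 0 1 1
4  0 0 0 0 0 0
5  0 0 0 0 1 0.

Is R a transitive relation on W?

Yes

Transitive: yes — every two-step R-path is closed by a direct edge.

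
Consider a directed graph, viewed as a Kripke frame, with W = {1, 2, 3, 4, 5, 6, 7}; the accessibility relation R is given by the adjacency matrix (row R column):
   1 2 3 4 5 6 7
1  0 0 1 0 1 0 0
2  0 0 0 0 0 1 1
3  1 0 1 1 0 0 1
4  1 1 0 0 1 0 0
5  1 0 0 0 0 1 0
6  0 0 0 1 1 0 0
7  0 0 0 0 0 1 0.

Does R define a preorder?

No

Reflexive: no — 1 is not related to itself.
Transitive: no — 1 R 3 and 3 R 4, but not 1 R 4.
So R is not a preorder.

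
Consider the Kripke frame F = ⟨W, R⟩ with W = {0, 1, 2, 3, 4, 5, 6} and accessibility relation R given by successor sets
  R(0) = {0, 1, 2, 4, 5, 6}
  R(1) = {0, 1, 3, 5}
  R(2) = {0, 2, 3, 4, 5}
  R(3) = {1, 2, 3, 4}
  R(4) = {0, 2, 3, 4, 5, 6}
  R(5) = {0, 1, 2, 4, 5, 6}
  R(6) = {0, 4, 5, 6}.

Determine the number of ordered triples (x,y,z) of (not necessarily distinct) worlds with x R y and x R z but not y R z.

36

Enumerating: (0,1,2), (0,1,4), (0,1,6), (0,2,1), (0,2,6), (0,4,1), (0,6,1), (0,6,2), (1,0,3), (1,3,0), (1,3,5), (1,5,3), … and 24 more.
Total: 36.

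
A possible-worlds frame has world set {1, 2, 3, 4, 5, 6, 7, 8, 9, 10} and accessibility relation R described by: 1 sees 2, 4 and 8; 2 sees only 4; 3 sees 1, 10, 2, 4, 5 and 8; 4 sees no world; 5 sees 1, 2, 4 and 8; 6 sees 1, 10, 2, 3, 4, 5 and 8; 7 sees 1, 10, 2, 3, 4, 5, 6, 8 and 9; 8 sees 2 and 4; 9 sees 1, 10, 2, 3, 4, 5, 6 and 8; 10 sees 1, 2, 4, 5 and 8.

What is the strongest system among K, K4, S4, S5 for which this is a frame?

Transitive (axiom 4): yes — every two-step R-path is closed by a direct edge.
Reflexive (axiom T): no — 1 is not related to itself.
Euclidean (axiom 5): no — 1 R 2 and 1 R 8, but not 2 R 8.
So F validates K, K4; S4 would additionally require R to be reflexive. The strongest is K4.

K4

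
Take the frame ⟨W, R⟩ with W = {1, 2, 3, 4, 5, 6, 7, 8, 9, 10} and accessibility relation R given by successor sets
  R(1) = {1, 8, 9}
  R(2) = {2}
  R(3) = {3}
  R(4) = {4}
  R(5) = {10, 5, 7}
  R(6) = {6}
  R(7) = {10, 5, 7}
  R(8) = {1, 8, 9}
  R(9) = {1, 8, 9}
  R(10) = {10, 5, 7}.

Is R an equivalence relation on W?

Yes

Reflexive: yes — every world is R-related to itself.
Symmetric: yes — every pair in R has its reverse in R.
Transitive: yes — every two-step R-path is closed by a direct edge.
So R is an equivalence relation.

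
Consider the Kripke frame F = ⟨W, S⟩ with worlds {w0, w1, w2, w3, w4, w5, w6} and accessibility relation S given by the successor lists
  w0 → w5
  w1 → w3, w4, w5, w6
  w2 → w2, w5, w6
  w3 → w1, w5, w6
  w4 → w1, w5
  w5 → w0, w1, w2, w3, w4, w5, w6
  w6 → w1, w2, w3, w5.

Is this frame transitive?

Transitive: no — w0 S w5 and w5 S w1, but not w0 S w1.

No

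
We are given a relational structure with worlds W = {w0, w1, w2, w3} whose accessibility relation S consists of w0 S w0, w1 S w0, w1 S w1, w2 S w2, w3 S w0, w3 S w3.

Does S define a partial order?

Yes

Reflexive: yes — every world is S-related to itself.
Transitive: yes — every two-step S-path is closed by a direct edge.
Antisymmetric: yes — no distinct pair is related both ways.
So S is a partial order.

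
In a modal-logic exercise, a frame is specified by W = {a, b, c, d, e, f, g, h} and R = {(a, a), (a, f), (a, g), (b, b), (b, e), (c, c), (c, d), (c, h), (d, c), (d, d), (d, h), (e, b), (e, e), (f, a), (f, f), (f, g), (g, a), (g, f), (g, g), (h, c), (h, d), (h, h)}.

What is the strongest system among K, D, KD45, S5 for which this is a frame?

S5

Serial (axiom D): yes — every world has a successor (e.g. a R a).
Euclidean (axiom 5): yes — any two successors of a common world are R-related.
Transitive (axiom 4): yes — every two-step R-path is closed by a direct edge.
Reflexive (axiom T): yes — every world is R-related to itself.
So F validates K, D, KD45, S5. The strongest is S5.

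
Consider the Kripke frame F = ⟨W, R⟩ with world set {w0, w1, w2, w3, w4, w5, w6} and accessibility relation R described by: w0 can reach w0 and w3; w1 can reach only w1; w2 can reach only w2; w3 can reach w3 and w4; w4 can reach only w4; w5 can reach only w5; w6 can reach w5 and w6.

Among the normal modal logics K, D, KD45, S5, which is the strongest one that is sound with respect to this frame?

Serial (axiom D): yes — every world has a successor (e.g. w0 R w0).
Euclidean (axiom 5): no — w0 R w3 and w0 R w0, but not w3 R w0.
Transitive (axiom 4): no — w0 R w3 and w3 R w4, but not w0 R w4.
Reflexive (axiom T): yes — every world is R-related to itself.
So F validates K, D; KD45 would additionally require R to be Euclidean and transitive. The strongest is D.

D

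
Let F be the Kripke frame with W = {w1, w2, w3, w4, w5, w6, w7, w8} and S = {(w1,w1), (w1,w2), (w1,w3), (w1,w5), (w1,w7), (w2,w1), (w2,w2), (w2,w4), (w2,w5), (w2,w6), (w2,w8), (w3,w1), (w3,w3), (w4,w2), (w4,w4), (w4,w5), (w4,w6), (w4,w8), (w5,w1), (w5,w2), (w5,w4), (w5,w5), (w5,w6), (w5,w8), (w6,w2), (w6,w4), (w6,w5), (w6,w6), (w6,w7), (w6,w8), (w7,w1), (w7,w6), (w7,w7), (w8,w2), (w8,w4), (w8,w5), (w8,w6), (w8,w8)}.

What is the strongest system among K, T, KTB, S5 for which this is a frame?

Reflexive (axiom T): yes — every world is S-related to itself.
Symmetric (axiom B): yes — every pair in S has its reverse in S.
Euclidean (axiom 5): no — w1 S w2 and w1 S w3, but not w2 S w3.
So F validates K, T, KTB; S5 would additionally require S to be Euclidean. The strongest is KTB.

KTB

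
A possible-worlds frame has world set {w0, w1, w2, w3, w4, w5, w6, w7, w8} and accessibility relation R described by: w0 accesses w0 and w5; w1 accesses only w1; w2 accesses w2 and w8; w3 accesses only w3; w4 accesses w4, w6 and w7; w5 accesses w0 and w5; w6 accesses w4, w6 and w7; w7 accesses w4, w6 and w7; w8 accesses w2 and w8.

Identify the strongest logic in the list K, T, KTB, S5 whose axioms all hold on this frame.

S5

Reflexive (axiom T): yes — every world is R-related to itself.
Symmetric (axiom B): yes — every pair in R has its reverse in R.
Euclidean (axiom 5): yes — any two successors of a common world are R-related.
So F validates K, T, KTB, S5. The strongest is S5.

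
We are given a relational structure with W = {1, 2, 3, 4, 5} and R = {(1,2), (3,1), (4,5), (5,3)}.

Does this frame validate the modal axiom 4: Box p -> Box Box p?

Axiom 4 corresponds to the accessibility relation being transitive.
Transitive: no — 3 R 1 and 1 R 2, but not 3 R 2.

No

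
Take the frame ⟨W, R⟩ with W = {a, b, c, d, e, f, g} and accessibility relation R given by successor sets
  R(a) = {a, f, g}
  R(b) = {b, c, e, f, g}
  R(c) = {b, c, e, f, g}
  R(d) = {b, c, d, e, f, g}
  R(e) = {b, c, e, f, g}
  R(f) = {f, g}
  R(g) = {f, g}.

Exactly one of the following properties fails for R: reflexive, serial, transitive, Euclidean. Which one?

Reflexive: yes — every world is R-related to itself.
Serial: yes — every world has a successor (e.g. a R a).
Transitive: yes — every two-step R-path is closed by a direct edge.
Euclidean: no — b R f and b R c, but not f R c.
Only Euclidean fails.

Euclidean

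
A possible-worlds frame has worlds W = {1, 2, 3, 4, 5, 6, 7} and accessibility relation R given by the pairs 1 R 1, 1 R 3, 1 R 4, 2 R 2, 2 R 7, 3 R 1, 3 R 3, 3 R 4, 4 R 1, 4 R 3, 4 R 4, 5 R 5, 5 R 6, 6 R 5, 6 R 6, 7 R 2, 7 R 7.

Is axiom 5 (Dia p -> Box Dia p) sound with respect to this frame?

Yes

Axiom 5 corresponds to the accessibility relation being Euclidean.
Euclidean: yes — any two successors of a common world are R-related.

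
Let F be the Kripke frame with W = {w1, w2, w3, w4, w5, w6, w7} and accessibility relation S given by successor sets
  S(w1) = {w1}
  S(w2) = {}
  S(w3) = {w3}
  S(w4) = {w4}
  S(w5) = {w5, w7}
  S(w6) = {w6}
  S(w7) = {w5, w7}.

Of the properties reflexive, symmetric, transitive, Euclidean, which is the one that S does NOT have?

reflexive

Reflexive: no — w2 is not related to itself.
Symmetric: yes — every pair in S has its reverse in S.
Transitive: yes — every two-step S-path is closed by a direct edge.
Euclidean: yes — any two successors of a common world are S-related.
Only reflexive fails.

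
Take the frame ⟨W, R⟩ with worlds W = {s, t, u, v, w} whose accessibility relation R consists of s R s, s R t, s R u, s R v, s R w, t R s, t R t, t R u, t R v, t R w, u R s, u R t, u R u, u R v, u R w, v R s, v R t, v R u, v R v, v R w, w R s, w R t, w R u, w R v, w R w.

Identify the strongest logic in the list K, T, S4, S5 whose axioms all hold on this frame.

S5

Reflexive (axiom T): yes — every world is R-related to itself.
Transitive (axiom 4): yes — every two-step R-path is closed by a direct edge.
Euclidean (axiom 5): yes — any two successors of a common world are R-related.
So F validates K, T, S4, S5. The strongest is S5.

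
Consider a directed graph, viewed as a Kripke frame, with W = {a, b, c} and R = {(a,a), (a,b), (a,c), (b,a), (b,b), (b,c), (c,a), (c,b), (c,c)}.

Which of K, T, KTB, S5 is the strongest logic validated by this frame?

Reflexive (axiom T): yes — every world is R-related to itself.
Symmetric (axiom B): yes — every pair in R has its reverse in R.
Euclidean (axiom 5): yes — any two successors of a common world are R-related.
So F validates K, T, KTB, S5. The strongest is S5.

S5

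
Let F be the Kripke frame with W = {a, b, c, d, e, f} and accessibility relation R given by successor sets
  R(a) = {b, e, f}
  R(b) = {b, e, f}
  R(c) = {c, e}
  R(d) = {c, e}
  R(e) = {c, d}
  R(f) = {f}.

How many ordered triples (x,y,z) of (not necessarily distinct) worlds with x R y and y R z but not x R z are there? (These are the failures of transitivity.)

Enumerating: (a,e,c), (a,e,d), (b,e,c), (b,e,d), (c,e,d), (d,e,d), (e,c,e), (e,d,e).

8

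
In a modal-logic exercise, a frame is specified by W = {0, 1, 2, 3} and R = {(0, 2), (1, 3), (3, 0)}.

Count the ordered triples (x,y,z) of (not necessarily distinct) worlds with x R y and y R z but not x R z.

Enumerating: (1,3,0), (3,0,2).

2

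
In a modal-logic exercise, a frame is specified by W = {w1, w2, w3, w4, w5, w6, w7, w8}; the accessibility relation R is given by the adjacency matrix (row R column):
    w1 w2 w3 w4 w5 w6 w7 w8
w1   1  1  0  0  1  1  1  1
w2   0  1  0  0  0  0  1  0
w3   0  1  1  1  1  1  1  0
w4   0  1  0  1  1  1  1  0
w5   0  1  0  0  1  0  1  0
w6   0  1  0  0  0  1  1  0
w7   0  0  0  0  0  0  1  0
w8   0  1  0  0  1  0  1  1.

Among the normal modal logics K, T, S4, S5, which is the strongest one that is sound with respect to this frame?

Reflexive (axiom T): yes — every world is R-related to itself.
Transitive (axiom 4): yes — every two-step R-path is closed by a direct edge.
Euclidean (axiom 5): no — w1 R w2 and w1 R w5, but not w2 R w5.
So F validates K, T, S4; S5 would additionally require R to be Euclidean. The strongest is S4.

S4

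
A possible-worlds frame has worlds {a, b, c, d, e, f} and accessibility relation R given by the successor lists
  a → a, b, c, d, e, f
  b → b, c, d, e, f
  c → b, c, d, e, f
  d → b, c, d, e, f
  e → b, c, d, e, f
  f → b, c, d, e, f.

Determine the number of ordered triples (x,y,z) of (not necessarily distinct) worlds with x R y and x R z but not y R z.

Enumerating: (a,b,a), (a,c,a), (a,d,a), (a,e,a), (a,f,a).

5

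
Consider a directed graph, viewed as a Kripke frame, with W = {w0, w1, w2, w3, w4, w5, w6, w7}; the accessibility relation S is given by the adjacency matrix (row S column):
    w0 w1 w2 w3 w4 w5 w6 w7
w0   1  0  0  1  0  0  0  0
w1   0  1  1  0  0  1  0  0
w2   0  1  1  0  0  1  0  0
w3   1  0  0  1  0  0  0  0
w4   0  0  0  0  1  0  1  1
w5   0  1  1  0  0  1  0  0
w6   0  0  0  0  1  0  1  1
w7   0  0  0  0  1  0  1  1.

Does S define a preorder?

Reflexive: yes — every world is S-related to itself.
Transitive: yes — every two-step S-path is closed by a direct edge.
So S is a preorder.

Yes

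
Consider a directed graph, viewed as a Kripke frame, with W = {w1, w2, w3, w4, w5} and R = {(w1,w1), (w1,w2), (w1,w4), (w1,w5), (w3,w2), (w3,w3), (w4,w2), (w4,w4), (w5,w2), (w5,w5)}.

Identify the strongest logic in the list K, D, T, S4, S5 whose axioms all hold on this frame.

Serial (axiom D): no — w2 has no R-successor.
Reflexive (axiom T): no — w2 is not related to itself.
Transitive (axiom 4): yes — every two-step R-path is closed by a direct edge.
Euclidean (axiom 5): no — w1 R w2 and w1 R w4, but not w2 R w4.
So F validates K; D would additionally require R to be serial. The strongest is K.

K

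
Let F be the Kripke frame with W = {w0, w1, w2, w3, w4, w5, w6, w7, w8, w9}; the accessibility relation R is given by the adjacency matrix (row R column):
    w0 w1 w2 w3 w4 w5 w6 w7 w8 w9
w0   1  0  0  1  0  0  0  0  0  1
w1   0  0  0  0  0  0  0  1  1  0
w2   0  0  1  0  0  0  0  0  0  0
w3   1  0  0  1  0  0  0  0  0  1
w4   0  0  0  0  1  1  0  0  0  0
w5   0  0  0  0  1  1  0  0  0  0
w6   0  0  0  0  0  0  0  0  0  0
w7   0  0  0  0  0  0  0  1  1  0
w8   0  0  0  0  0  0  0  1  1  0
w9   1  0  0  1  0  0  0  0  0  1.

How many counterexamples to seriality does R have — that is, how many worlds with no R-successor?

Enumerating: w6.

1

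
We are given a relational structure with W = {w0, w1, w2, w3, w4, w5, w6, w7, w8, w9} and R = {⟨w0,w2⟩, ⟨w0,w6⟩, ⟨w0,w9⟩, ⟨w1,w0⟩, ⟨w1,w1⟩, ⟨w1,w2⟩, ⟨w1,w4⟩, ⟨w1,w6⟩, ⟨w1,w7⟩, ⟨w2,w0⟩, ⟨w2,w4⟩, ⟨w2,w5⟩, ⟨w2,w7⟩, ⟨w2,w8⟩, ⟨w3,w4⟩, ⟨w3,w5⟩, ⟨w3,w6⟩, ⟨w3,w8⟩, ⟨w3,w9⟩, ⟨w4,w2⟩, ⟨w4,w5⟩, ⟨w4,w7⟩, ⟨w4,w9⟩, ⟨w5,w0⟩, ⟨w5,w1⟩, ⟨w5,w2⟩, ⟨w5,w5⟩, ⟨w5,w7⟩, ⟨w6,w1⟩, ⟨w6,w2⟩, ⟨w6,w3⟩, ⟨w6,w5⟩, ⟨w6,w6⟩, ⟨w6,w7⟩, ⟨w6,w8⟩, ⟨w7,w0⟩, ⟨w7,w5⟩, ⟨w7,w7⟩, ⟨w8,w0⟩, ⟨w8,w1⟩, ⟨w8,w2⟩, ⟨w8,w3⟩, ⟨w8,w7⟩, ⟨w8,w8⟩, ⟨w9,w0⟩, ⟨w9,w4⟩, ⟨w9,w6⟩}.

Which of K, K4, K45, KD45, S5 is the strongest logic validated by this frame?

K

Transitive (axiom 4): no — w0 R w2 and w2 R w4, but not w0 R w4.
Euclidean (axiom 5): no — w0 R w2 and w0 R w6, but not w2 R w6.
Serial (axiom D): yes — every world has a successor (e.g. w0 R w2).
Reflexive (axiom T): no — w0 is not related to itself.
So F validates K; K4 would additionally require R to be transitive. The strongest is K.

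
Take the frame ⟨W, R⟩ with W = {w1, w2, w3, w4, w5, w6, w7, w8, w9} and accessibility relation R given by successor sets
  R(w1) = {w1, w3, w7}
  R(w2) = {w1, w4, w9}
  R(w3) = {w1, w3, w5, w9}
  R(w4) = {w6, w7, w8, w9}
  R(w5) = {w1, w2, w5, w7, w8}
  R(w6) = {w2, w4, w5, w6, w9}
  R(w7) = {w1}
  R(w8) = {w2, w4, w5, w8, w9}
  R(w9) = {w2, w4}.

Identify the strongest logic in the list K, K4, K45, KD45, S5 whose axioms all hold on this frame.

K

Transitive (axiom 4): no — w1 R w3 and w3 R w5, but not w1 R w5.
Euclidean (axiom 5): no — w1 R w3 and w1 R w7, but not w3 R w7.
Serial (axiom D): yes — every world has a successor (e.g. w1 R w1).
Reflexive (axiom T): no — w2 is not related to itself.
So F validates K; K4 would additionally require R to be transitive. The strongest is K.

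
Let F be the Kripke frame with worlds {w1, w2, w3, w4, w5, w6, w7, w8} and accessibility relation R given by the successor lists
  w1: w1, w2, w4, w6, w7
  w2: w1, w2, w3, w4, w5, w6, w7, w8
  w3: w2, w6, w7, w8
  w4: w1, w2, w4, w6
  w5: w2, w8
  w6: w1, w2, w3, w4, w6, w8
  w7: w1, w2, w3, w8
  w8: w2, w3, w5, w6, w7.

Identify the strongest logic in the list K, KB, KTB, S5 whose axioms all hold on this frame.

Symmetric (axiom B): yes — every pair in R has its reverse in R.
Reflexive (axiom T): no — w3 is not related to itself.
Euclidean (axiom 5): no — w1 R w4 and w1 R w7, but not w4 R w7.
So F validates K, KB; KTB would additionally require R to be reflexive. The strongest is KB.

KB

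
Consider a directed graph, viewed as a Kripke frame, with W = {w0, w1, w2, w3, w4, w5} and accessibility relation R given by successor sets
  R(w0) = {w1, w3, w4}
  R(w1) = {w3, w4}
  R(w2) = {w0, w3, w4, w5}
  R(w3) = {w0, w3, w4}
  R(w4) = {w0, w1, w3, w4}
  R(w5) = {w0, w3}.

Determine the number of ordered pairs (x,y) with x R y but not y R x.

8

Enumerating: (w0,w1), (w1,w3), (w2,w0), (w2,w3), (w2,w4), (w2,w5), (w5,w0), (w5,w3).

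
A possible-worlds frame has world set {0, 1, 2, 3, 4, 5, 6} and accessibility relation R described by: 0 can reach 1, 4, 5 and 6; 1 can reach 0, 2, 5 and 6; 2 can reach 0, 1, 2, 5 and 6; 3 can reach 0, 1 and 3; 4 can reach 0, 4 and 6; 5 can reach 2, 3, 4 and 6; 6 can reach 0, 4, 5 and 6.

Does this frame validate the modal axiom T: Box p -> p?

No

The schema T characterises exactly the reflexive frames.
Reflexive: no — 0 is not related to itself.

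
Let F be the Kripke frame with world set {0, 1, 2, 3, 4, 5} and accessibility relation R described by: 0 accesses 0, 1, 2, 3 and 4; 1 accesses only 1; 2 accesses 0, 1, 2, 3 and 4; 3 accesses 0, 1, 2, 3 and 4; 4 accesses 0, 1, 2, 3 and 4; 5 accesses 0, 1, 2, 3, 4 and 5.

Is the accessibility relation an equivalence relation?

Reflexive: yes — every world is R-related to itself.
Symmetric: no — 0 R 1 but not 1 R 0.
Transitive: yes — every two-step R-path is closed by a direct edge.
So R is not an equivalence relation.

No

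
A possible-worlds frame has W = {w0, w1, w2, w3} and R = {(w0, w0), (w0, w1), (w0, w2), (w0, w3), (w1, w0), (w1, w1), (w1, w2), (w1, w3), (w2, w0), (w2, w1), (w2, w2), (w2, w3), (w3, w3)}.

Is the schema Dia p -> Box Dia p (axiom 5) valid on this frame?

No

The schema 5 characterises exactly the Euclidean frames.
Euclidean: no — w0 R w3 and w0 R w1, but not w3 R w1.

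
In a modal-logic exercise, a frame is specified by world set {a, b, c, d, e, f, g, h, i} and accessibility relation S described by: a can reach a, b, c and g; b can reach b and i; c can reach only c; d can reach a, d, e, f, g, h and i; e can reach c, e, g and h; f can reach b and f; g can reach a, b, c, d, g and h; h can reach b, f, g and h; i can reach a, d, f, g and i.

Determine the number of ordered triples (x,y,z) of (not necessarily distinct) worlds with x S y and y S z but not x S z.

37

Enumerating: (a,b,i), (a,g,d), (a,g,h), (b,i,a), (b,i,d), (b,i,f), (b,i,g), (d,a,b), (d,a,c), (d,e,c), (d,f,b), (d,g,b), … and 25 more.
Total: 37.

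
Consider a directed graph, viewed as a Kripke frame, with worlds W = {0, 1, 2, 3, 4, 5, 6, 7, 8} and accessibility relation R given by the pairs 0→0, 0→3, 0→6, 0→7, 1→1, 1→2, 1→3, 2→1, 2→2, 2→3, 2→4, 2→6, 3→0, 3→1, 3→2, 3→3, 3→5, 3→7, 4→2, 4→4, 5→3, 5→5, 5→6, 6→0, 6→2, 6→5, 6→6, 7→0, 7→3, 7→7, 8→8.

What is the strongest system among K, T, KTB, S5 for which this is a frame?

KTB

Reflexive (axiom T): yes — every world is R-related to itself.
Symmetric (axiom B): yes — every pair in R has its reverse in R.
Euclidean (axiom 5): no — 0 R 3 and 0 R 6, but not 3 R 6.
So F validates K, T, KTB; S5 would additionally require R to be Euclidean. The strongest is KTB.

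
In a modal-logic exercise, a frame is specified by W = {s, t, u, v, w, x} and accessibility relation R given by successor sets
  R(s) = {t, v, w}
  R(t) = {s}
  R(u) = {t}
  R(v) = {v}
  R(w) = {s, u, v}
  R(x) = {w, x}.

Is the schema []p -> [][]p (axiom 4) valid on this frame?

No

By correspondence theory, 4 is valid on a frame iff R is transitive.
Transitive: no — s R w and w R u, but not s R u.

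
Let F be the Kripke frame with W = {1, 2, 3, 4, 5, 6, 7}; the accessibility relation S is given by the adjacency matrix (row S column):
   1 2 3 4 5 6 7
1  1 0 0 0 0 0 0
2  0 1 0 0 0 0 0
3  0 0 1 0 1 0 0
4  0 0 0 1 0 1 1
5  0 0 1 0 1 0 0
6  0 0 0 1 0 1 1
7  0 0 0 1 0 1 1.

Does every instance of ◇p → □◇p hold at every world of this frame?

Axiom 5 corresponds to the accessibility relation being Euclidean.
Euclidean: yes — any two successors of a common world are S-related.

Yes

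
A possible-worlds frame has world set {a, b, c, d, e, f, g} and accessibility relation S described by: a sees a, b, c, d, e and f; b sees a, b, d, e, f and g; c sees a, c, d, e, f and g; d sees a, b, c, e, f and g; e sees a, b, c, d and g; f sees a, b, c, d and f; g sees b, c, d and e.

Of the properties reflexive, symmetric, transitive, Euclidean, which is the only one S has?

Reflexive: no — d is not related to itself.
Symmetric: yes — every pair in S has its reverse in S.
Transitive: no — a S b and b S g, but not a S g.
Euclidean: no — a S b and a S c, but not b S c.
Only symmetric holds.

symmetric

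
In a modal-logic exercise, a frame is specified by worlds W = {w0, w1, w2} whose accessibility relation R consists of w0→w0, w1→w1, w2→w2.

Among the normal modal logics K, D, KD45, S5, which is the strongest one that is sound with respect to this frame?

S5

Serial (axiom D): yes — every world has a successor (e.g. w0 R w0).
Euclidean (axiom 5): yes — any two successors of a common world are R-related.
Transitive (axiom 4): yes — every two-step R-path is closed by a direct edge.
Reflexive (axiom T): yes — every world is R-related to itself.
So F validates K, D, KD45, S5. The strongest is S5.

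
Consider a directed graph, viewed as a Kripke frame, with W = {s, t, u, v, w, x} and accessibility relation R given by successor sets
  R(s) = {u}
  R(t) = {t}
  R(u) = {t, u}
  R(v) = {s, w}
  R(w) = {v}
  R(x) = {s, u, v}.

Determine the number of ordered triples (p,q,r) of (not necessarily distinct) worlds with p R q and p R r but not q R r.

Enumerating: (u,t,u), (v,s,s), (v,s,w), (v,w,s), (v,w,w), (w,v,v), (x,s,s), (x,s,v), (x,u,s), (x,u,v), (x,v,u), (x,v,v).

12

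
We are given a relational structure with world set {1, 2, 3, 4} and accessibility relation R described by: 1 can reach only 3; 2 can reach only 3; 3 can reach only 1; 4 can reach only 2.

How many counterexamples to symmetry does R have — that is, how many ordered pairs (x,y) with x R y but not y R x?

2

Enumerating: (2,3), (4,2).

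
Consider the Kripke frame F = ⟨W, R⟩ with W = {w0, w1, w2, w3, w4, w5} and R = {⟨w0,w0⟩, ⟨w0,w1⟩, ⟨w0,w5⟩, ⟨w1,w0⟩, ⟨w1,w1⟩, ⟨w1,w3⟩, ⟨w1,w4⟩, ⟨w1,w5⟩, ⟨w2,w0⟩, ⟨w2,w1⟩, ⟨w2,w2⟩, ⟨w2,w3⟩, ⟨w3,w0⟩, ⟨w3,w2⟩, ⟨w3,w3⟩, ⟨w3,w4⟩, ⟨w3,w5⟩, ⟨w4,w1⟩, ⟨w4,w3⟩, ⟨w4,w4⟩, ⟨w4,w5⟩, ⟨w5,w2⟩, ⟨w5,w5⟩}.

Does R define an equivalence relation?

Reflexive: yes — every world is R-related to itself.
Symmetric: no — w0 R w5 but not w5 R w0.
Transitive: no — w0 R w1 and w1 R w3, but not w0 R w3.
So R is not an equivalence relation.

No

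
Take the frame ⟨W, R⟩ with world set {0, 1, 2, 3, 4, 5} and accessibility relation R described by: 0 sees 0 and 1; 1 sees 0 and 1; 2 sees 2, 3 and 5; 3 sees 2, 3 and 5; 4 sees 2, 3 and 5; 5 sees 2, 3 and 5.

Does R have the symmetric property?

No

Symmetric: no — 4 R 2 but not 2 R 4.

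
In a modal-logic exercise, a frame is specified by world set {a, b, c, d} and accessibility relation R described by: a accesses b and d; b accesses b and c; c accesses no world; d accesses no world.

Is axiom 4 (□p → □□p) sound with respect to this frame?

No

The schema 4 characterises exactly the transitive frames.
Transitive: no — a R b and b R c, but not a R c.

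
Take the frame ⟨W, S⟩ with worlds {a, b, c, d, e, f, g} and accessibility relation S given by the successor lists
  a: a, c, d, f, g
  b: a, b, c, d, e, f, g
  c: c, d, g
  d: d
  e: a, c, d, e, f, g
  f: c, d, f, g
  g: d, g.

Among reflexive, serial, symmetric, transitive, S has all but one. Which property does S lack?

Reflexive: yes — every world is S-related to itself.
Serial: yes — every world has a successor (e.g. a S a).
Symmetric: no — a S c but not c S a.
Transitive: yes — every two-step S-path is closed by a direct edge.
Only symmetric fails.

symmetric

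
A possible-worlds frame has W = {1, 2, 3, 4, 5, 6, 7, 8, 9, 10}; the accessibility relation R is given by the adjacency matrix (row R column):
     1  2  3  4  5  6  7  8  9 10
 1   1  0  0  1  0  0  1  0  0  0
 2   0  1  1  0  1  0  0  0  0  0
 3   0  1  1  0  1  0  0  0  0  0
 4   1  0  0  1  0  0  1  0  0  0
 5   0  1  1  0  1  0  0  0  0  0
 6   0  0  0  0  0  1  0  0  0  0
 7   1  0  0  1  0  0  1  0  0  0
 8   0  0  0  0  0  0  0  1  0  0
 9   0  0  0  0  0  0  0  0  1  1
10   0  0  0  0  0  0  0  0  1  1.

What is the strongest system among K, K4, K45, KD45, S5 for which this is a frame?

Transitive (axiom 4): yes — every two-step R-path is closed by a direct edge.
Euclidean (axiom 5): yes — any two successors of a common world are R-related.
Serial (axiom D): yes — every world has a successor (e.g. 1 R 1).
Reflexive (axiom T): yes — every world is R-related to itself.
So F validates K, K4, K45, KD45, S5. The strongest is S5.

S5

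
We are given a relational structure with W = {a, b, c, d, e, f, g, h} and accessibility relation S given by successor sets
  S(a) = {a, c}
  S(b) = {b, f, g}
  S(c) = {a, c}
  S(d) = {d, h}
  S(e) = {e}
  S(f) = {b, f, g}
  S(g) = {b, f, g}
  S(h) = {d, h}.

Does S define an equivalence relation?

Yes

Reflexive: yes — every world is S-related to itself.
Symmetric: yes — every pair in S has its reverse in S.
Transitive: yes — every two-step S-path is closed by a direct edge.
So S is an equivalence relation.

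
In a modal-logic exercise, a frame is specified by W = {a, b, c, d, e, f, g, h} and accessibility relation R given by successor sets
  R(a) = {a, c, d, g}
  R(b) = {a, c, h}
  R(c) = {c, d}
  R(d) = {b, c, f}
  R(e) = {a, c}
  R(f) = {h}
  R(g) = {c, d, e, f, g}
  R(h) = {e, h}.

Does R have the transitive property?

Transitive: no — a R d and d R b, but not a R b.

No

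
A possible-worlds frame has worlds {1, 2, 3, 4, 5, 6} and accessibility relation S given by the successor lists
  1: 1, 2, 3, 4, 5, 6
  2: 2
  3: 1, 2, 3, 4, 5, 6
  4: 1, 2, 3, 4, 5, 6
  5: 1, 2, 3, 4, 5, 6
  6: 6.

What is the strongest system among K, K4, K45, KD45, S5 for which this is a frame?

Transitive (axiom 4): yes — every two-step S-path is closed by a direct edge.
Euclidean (axiom 5): no — 1 S 2 and 1 S 3, but not 2 S 3.
Serial (axiom D): yes — every world has a successor (e.g. 1 S 1).
Reflexive (axiom T): yes — every world is S-related to itself.
So F validates K, K4; K45 would additionally require S to be Euclidean. The strongest is K4.

K4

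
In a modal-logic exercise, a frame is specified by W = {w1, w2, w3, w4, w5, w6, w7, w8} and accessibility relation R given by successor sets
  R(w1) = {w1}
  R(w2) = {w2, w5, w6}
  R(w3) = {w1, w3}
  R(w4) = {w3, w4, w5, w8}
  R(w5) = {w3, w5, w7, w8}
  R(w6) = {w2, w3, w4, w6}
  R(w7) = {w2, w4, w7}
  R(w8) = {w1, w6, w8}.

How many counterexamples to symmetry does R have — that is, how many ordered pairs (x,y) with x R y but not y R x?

Enumerating: (w2,w5), (w3,w1), (w4,w3), (w4,w5), (w4,w8), (w5,w3), (w5,w7), (w5,w8), (w6,w3), (w6,w4), (w7,w2), (w7,w4), (w8,w1), (w8,w6).

14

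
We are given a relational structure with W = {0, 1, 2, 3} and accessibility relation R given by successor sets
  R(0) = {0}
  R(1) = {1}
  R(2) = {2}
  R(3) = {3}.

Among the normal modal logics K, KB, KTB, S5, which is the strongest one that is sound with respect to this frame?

Symmetric (axiom B): yes — every pair in R has its reverse in R.
Reflexive (axiom T): yes — every world is R-related to itself.
Euclidean (axiom 5): yes — any two successors of a common world are R-related.
So F validates K, KB, KTB, S5. The strongest is S5.

S5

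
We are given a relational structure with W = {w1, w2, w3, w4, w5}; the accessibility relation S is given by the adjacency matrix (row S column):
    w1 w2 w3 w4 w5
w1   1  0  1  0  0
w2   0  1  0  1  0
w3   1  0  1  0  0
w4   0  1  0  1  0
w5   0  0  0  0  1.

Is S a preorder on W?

Yes

Reflexive: yes — every world is S-related to itself.
Transitive: yes — every two-step S-path is closed by a direct edge.
So S is a preorder.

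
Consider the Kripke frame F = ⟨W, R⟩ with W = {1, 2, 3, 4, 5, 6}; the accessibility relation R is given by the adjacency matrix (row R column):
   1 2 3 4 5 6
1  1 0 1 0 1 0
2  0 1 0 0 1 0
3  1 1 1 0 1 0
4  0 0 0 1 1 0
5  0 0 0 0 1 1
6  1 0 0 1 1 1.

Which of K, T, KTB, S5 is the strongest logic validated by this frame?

Reflexive (axiom T): yes — every world is R-related to itself.
Symmetric (axiom B): no — 1 R 5 but not 5 R 1.
Euclidean (axiom 5): no — 1 R 5 and 1 R 3, but not 5 R 3.
So F validates K, T; KTB would additionally require R to be symmetric. The strongest is T.

T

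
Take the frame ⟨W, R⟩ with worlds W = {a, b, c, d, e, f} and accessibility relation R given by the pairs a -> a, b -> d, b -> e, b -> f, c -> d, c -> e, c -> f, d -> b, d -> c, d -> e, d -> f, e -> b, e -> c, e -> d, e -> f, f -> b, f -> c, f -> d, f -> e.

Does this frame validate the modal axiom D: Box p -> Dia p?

Axiom D corresponds to the accessibility relation being serial.
Serial: yes — every world has a successor (e.g. a R a).

Yes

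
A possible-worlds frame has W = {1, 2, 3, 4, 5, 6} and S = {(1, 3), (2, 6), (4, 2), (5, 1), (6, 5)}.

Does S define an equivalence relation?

Reflexive: no — 1 is not related to itself.
Symmetric: no — 1 S 3 but not 3 S 1.
Transitive: no — 2 S 6 and 6 S 5, but not 2 S 5.
So S is not an equivalence relation.

No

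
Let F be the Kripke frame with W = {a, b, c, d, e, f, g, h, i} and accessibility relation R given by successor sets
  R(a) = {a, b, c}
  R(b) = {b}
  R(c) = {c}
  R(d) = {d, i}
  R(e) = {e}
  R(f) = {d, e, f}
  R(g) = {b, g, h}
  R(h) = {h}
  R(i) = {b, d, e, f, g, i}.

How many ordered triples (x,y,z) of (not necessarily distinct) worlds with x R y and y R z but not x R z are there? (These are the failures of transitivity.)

Enumerating: (d,i,b), (d,i,e), (d,i,f), (d,i,g), (f,d,i), (i,g,h).

6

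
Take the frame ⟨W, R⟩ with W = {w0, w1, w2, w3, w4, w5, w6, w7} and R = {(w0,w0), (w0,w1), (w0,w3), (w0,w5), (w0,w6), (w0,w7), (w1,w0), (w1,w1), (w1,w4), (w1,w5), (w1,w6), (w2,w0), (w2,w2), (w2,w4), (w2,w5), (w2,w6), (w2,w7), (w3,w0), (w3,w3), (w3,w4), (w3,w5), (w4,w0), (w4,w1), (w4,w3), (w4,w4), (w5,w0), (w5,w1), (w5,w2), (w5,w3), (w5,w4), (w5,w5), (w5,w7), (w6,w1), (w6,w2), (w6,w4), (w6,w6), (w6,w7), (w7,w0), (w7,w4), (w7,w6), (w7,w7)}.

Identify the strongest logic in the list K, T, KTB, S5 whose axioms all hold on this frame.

Reflexive (axiom T): yes — every world is R-related to itself.
Symmetric (axiom B): no — w0 R w6 but not w6 R w0.
Euclidean (axiom 5): no — w0 R w1 and w0 R w3, but not w1 R w3.
So F validates K, T; KTB would additionally require R to be symmetric. The strongest is T.

T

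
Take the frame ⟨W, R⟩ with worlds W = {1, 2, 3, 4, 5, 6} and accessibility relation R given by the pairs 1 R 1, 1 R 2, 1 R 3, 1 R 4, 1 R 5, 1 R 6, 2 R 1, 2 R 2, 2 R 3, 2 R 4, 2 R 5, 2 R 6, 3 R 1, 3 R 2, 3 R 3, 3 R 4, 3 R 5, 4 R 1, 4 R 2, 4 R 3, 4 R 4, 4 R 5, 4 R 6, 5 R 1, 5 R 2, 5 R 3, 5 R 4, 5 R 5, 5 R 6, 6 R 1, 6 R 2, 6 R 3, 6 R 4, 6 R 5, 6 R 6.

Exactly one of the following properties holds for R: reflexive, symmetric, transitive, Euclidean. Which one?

reflexive

Reflexive: yes — every world is R-related to itself.
Symmetric: no — 6 R 3 but not 3 R 6.
Transitive: no — 3 R 1 and 1 R 6, but not 3 R 6.
Euclidean: no — 1 R 3 and 1 R 6, but not 3 R 6.
Only reflexive holds.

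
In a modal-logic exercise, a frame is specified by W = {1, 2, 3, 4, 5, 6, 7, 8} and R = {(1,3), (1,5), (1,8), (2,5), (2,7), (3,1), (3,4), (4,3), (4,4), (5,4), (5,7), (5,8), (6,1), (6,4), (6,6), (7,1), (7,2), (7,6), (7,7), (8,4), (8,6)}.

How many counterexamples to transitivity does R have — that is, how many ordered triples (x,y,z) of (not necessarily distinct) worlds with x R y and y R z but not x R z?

32

Enumerating: (1,3,1), (1,3,4), (1,5,4), (1,5,7), (1,8,4), (1,8,6), (2,5,4), (2,5,8), (2,7,1), (2,7,2), (2,7,6), (3,1,3), … and 20 more.
Total: 32.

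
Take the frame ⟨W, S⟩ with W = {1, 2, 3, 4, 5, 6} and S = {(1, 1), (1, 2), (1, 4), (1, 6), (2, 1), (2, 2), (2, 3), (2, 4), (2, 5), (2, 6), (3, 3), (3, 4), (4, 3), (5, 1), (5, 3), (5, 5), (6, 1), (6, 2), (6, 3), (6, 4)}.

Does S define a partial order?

Reflexive: no — 4 is not related to itself.
Transitive: no — 1 S 2 and 2 S 3, but not 1 S 3.
Antisymmetric: no — 1 S 2 and 2 S 1 with 1 ≠ 2.
So S is not a partial order.

No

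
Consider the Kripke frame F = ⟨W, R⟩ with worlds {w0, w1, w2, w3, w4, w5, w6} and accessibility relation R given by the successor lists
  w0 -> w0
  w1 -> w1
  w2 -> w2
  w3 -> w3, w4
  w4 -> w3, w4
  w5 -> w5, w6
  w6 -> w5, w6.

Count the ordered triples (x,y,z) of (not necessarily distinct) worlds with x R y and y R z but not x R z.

0

R is transitive; there are no such tuples.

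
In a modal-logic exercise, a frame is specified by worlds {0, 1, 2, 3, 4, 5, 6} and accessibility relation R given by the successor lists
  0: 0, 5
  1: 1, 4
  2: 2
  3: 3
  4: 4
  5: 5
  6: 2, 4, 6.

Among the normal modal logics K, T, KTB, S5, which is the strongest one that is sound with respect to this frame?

Reflexive (axiom T): yes — every world is R-related to itself.
Symmetric (axiom B): no — 0 R 5 but not 5 R 0.
Euclidean (axiom 5): no — 6 R 2 and 6 R 4, but not 2 R 4.
So F validates K, T; KTB would additionally require R to be symmetric. The strongest is T.

T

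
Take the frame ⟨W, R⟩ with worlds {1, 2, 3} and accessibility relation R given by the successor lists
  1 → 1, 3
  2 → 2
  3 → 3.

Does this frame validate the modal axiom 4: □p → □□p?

The schema 4 characterises exactly the transitive frames.
Transitive: yes — every two-step R-path is closed by a direct edge.

Yes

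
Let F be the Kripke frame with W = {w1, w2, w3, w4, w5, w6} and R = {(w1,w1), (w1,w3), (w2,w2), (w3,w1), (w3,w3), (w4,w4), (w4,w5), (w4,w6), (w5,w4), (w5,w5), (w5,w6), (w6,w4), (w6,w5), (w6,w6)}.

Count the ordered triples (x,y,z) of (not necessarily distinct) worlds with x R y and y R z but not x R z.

R is transitive; there are no such tuples.

0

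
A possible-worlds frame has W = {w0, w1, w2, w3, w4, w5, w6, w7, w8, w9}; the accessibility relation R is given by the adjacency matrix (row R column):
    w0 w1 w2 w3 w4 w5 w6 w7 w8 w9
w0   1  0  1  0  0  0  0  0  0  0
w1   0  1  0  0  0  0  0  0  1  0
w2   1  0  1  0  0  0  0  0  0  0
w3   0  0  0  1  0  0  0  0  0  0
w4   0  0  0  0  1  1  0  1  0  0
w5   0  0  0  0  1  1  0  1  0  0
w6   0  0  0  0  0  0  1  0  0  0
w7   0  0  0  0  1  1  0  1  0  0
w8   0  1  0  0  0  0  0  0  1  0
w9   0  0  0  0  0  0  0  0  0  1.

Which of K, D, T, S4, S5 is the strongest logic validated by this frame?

S5

Serial (axiom D): yes — every world has a successor (e.g. w0 R w0).
Reflexive (axiom T): yes — every world is R-related to itself.
Transitive (axiom 4): yes — every two-step R-path is closed by a direct edge.
Euclidean (axiom 5): yes — any two successors of a common world are R-related.
So F validates K, D, T, S4, S5. The strongest is S5.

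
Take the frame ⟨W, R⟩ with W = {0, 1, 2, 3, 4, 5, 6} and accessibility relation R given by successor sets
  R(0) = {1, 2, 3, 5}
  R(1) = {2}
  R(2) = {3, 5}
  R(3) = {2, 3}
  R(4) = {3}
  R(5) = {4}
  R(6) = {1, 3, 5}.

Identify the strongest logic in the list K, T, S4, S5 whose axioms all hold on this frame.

Reflexive (axiom T): no — 0 is not related to itself.
Transitive (axiom 4): no — 0 R 5 and 5 R 4, but not 0 R 4.
Euclidean (axiom 5): no — 0 R 1 and 0 R 3, but not 1 R 3.
So F validates K; T would additionally require R to be reflexive. The strongest is K.

K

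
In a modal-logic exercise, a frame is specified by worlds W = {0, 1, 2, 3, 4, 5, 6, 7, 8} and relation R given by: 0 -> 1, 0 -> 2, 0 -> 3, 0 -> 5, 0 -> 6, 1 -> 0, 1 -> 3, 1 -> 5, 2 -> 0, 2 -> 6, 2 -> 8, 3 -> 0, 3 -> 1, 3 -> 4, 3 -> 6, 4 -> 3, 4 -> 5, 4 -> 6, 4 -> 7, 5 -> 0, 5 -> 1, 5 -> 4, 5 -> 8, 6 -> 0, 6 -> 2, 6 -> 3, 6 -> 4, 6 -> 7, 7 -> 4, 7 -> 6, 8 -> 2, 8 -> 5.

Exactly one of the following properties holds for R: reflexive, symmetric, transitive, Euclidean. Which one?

symmetric

Reflexive: no — 0 is not related to itself.
Symmetric: yes — every pair in R has its reverse in R.
Transitive: no — 0 R 2 and 2 R 8, but not 0 R 8.
Euclidean: no — 0 R 1 and 0 R 2, but not 1 R 2.
Only symmetric holds.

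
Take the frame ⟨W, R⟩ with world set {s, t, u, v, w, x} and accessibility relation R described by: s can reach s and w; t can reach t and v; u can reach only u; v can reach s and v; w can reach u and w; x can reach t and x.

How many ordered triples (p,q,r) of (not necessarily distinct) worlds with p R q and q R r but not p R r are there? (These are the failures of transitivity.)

4

Enumerating: (s,w,u), (t,v,s), (v,s,w), (x,t,v).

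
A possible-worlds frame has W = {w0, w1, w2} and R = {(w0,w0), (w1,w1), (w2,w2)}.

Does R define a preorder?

Reflexive: yes — every world is R-related to itself.
Transitive: yes — every two-step R-path is closed by a direct edge.
So R is a preorder.

Yes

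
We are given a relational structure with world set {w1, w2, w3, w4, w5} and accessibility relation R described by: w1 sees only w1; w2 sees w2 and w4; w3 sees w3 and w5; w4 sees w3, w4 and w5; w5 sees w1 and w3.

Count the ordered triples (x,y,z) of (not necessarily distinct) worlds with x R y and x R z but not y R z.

Enumerating: (w2,w4,w2), (w3,w5,w5), (w4,w3,w4), (w4,w5,w4), (w4,w5,w5), (w5,w1,w3), (w5,w3,w1).

7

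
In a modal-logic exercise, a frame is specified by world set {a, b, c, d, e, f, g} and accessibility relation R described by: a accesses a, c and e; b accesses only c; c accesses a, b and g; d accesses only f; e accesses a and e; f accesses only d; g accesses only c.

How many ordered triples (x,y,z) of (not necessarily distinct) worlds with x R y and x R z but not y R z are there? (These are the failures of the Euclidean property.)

Enumerating: (a,c,c), (a,c,e), (a,e,c), (b,c,c), (c,a,b), (c,a,g), (c,b,a), (c,b,b), (c,b,g), (c,g,a), (c,g,b), (c,g,g), (d,f,f), (f,d,d), (g,c,c).

15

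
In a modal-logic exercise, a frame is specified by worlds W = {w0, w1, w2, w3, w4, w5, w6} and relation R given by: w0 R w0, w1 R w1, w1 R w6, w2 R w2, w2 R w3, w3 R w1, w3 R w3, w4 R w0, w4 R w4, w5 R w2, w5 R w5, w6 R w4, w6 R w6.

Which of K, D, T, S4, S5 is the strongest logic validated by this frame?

T

Serial (axiom D): yes — every world has a successor (e.g. w0 R w0).
Reflexive (axiom T): yes — every world is R-related to itself.
Transitive (axiom 4): no — w1 R w6 and w6 R w4, but not w1 R w4.
Euclidean (axiom 5): no — w1 R w6 and w1 R w1, but not w6 R w1.
So F validates K, D, T; S4 would additionally require R to be transitive. The strongest is T.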